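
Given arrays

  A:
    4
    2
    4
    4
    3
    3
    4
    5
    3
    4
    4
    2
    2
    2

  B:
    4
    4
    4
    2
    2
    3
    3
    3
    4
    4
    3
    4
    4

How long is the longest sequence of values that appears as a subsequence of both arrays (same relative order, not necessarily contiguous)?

Taking 4 (A #1, B #1) → 4 (A #3, B #2) → 4 (A #4, B #3) → 3 (A #5, B #7) → 3 (A #6, B #8) → 4 (A #7, B #10) → 3 (A #9, B #11) → 4 (A #10, B #12) → 4 (A #11, B #13) gives a common subsequence of length 9. The LCS DP gives dp[14][13] = 9, so this is optimal.

9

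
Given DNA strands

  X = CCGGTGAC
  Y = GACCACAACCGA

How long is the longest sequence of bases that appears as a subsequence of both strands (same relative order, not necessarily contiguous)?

4

Match C (X #1, Y #9), C (X #2, Y #10), G (X #6, Y #11), A (X #7, Y #12) — 4 bases in the same relative order in both, and the DP table's final entry dp[8][12] is also 4, so no common subsequence is longer.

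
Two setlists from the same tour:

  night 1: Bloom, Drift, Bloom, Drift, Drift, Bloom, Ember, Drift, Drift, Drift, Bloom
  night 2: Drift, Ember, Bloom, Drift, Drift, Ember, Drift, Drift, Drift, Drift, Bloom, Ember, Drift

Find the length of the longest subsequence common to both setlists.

One common subsequence of length 9: Drift [2,1], then Bloom [3,3], then Drift [4,4], then Drift [5,5], then Ember [7,6], then Drift [8,8], then Drift [9,9], then Drift [10,10], then Bloom [11,11]. dp[11][13] = 9 confirms this is the maximum.

9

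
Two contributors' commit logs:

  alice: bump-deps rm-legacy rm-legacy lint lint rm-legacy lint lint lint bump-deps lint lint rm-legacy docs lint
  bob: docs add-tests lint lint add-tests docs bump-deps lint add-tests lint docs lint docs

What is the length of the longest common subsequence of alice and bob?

One common subsequence of length 7: lint at alice[4]=bob[3], lint at alice[5]=bob[4], bump-deps at alice[10]=bob[7], lint at alice[11]=bob[8], lint at alice[12]=bob[10], docs at alice[14]=bob[11], lint at alice[15]=bob[12]. The LCS DP gives dp[15][13] = 7, so this is optimal.

7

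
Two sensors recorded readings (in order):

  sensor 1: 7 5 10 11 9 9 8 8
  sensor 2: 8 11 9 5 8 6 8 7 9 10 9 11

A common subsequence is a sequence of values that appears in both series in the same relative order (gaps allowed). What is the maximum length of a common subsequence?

Let dp[i][j] be the LCS length of the first i values of sensor 1 and the first j values of sensor 2. dp[i][j] = dp[i-1][j-1]+1 when the i-th and j-th values match, else max(dp[i-1][j], dp[i][j-1]).
    ·  8 11  9  5  8  6  8  7  9 10  9 11
 ·  0  0  0  0  0  0  0  0  0  0  0  0  0
 7  0  0  0  0  0  0  0  0  1  1  1  1  1
 5  0  0  0  0  1  1  1  1  1  1  1  1  1
10  0  0  0  0  1  1  1  1  1  1  2  2  2
11  0  0  1  1  1  1  1  1  1  1  2  2  3
 9  0  0  1  2  2  2  2  2  2  2  2  3  3
 9  0  0  1  2  2  2  2  2  2  3  3  3  3
 8  0  1  1  2  2  3  3  3  3  3  3  3  3
 8  0  1  1  2  2  3  3  4  4  4  4  4  4
dp[8][12] = 4. One LCS (by backtracking along matches): 11, 9, 8, 8.

4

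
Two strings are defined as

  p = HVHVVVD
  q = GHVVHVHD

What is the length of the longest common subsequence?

Pick H at p[1]=q[2] → V at p[2]=q[4] → H at p[3]=q[5] → V at p[4]=q[6] → D at p[7]=q[8]; all 5 characters appear in both, in order, and the DP table's final entry dp[7][8] is also 5, so no common subsequence is longer.

5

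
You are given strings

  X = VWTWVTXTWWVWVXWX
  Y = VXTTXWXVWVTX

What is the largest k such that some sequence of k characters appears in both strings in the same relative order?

9

One common subsequence of length 9: V at X[1]=Y[1] → T at X[3]=Y[3] → T at X[6]=Y[4] → X at X[7]=Y[5] → W at X[9]=Y[6] → V at X[11]=Y[8] → W at X[12]=Y[9] → V at X[13]=Y[10] → X at X[16]=Y[12]. Since dp[16][12] = 9, nothing longer is possible.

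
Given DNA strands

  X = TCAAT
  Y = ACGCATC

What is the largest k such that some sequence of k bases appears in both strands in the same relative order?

3

Taking C at X[2]=Y[4], A at X[4]=Y[5], T at X[5]=Y[6] gives a common subsequence of length 3. dp[5][7] = 3 confirms this is the maximum.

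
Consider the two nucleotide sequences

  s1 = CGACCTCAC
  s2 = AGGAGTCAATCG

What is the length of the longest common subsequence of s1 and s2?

6

One common subsequence of length 6: G [2,3] → A [3,4] → T [6,6] → C [7,7] → A [8,9] → C [9,11], and the DP table's final entry dp[9][12] is also 6, so no common subsequence is longer.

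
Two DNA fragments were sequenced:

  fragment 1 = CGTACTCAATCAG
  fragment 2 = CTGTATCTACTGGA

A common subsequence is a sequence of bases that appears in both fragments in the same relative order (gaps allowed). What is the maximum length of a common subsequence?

9

Match C (fragment 1 #1, fragment 2 #1); then G (fragment 1 #2, fragment 2 #3); then T (fragment 1 #3, fragment 2 #4); then A (fragment 1 #4, fragment 2 #5); then C (fragment 1 #5, fragment 2 #7); then T (fragment 1 #6, fragment 2 #8); then C (fragment 1 #7, fragment 2 #10); then T (fragment 1 #10, fragment 2 #11); then A (fragment 1 #12, fragment 2 #14) — 9 bases in the same relative order in both, and the DP table's final entry dp[13][14] is also 9, so no common subsequence is longer.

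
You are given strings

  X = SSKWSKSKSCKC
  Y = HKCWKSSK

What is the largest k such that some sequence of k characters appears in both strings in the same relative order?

6

One common subsequence of length 6: K at X[3]=Y[2]; then W at X[4]=Y[4]; then K at X[6]=Y[5]; then S at X[7]=Y[6]; then S at X[9]=Y[7]; then K at X[11]=Y[8]. Since dp[12][8] = 6, nothing longer is possible.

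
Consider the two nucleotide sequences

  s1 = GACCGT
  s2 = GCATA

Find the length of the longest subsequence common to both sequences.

3

Match G at s1[1]=s2[1]; then A at s1[2]=s2[3]; then T at s1[6]=s2[4] — 3 bases in the same relative order in both. Since dp[6][5] = 3, nothing longer is possible.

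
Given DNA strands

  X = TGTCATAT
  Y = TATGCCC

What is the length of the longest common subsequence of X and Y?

Match T (X #1, Y #3) → G (X #2, Y #4) → C (X #4, Y #7) — 3 bases in the same relative order in both, and the DP table's final entry dp[8][7] is also 3, so no common subsequence is longer.

3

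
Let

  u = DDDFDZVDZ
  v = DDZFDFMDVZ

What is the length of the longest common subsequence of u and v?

Let dp[i][j] be the LCS length of the first i characters of u and the first j characters of v. dp[i][j] = dp[i-1][j-1]+1 when the i-th and j-th characters match, else max(dp[i-1][j], dp[i][j-1]).
    ·  D  D  Z  F  D  F  M  D  V  Z
 ·  0  0  0  0  0  0  0  0  0  0  0
 D  0  1  1  1  1  1  1  1  1  1  1
 D  0  1  2  2  2  2  2  2  2  2  2
 D  0  1  2  2  2  3  3  3  3  3  3
 F  0  1  2  2  3  3  4  4  4  4  4
 D  0  1  2  2  3  4  4  4  5  5  5
 Z  0  1  2  3  3  4  4  4  5  5  6
 V  0  1  2  3  3  4  4  4  5  6  6
 D  0  1  2  3  3  4  4  4  5  6  6
 Z  0  1  2  3  3  4  4  4  5  6  7
dp[9][10] = 7. One LCS (by backtracking along matches): DDDFDVZ.

7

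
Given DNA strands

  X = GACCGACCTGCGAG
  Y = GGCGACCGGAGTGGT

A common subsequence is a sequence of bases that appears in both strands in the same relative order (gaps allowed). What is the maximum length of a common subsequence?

10

Taking G at X[1]=Y[2], then C at X[4]=Y[3], then G at X[5]=Y[4], then A at X[6]=Y[5], then C at X[7]=Y[6], then C at X[8]=Y[7], then G at X[10]=Y[8], then G at X[12]=Y[9], then A at X[13]=Y[10], then G at X[14]=Y[14] gives a common subsequence of length 10. Since dp[14][15] = 10, nothing longer is possible.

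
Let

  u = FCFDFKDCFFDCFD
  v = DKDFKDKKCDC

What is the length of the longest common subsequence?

7

One common subsequence of length 7: D at u[4]=v[3]; then F at u[5]=v[4]; then K at u[6]=v[5]; then D at u[7]=v[6]; then C at u[8]=v[9]; then D at u[11]=v[10]; then C at u[12]=v[11]. Since dp[14][11] = 7, nothing longer is possible.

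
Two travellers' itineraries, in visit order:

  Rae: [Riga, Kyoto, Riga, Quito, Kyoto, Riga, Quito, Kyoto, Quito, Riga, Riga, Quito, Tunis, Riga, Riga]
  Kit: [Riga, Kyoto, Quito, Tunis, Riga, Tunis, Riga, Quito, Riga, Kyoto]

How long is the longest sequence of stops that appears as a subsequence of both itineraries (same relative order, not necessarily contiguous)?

Match Riga [1,1] → Kyoto [2,2] → Quito [4,3] → Riga [6,5] → Riga [11,7] → Quito [12,8] → Riga [14,9] — 7 stops in the same relative order in both. dp[15][10] = 7 confirms this is the maximum.

7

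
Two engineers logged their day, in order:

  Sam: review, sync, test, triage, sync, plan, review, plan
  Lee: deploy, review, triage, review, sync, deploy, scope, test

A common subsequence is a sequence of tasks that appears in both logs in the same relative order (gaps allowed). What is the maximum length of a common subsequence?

One common subsequence of length 3: review at Sam[1]=Lee[4], sync at Sam[2]=Lee[5], test at Sam[3]=Lee[8]. Since dp[8][8] = 3, nothing longer is possible.

3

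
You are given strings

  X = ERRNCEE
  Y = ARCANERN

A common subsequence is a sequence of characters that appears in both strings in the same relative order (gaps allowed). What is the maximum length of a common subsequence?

Taking E (X #1, Y #6); then R (X #3, Y #7); then N (X #4, Y #8) gives a common subsequence of length 3. The LCS DP gives dp[7][8] = 3, so this is optimal.

3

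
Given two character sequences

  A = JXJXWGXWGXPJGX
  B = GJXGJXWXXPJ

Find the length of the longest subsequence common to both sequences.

9

One common subsequence of length 9: J [1,2]; then X [2,3]; then J [3,5]; then X [4,6]; then W [5,7]; then X [7,8]; then X [10,9]; then P [11,10]; then J [12,11]. The LCS DP gives dp[14][11] = 9, so this is optimal.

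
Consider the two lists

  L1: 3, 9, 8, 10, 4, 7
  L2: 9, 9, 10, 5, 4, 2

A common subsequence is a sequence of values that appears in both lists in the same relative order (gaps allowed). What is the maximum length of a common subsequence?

Match 9 at L1[2]=L2[2], 10 at L1[4]=L2[3], 4 at L1[5]=L2[5] — 3 values in the same relative order in both. The LCS DP gives dp[6][6] = 3, so this is optimal.

3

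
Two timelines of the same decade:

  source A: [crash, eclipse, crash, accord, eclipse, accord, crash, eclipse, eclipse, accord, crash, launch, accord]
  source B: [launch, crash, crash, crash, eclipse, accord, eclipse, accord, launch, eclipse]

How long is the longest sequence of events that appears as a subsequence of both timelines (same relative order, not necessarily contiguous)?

7

Pick crash at source A[1]=source B[3]; then crash at source A[3]=source B[4]; then eclipse at source A[5]=source B[5]; then accord at source A[6]=source B[6]; then eclipse at source A[9]=source B[7]; then accord at source A[10]=source B[8]; then launch at source A[12]=source B[9]; all 7 events appear in both, in order. dp[13][10] = 7 confirms this is the maximum.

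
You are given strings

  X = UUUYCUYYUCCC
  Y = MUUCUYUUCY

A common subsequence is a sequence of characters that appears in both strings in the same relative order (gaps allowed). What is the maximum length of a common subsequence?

One common subsequence of length 7: U [1,2] → U [2,3] → U [3,5] → Y [4,6] → U [6,7] → U [9,8] → C [10,9]. Since dp[12][10] = 7, nothing longer is possible.

7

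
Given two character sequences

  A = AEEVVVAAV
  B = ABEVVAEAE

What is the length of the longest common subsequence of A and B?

6

Let dp[i][j] be the LCS length of the first i characters of A and the first j characters of B. dp[i][j] = dp[i-1][j-1]+1 when the i-th and j-th characters match, else max(dp[i-1][j], dp[i][j-1]).
    ·  A  B  E  V  V  A  E  A  E
 ·  0  0  0  0  0  0  0  0  0  0
 A  0  1  1  1  1  1  1  1  1  1
 E  0  1  1  2  2  2  2  2  2  2
 E  0  1  1  2  2  2  2  3  3  3
 V  0  1  1  2  3  3  3  3  3  3
 V  0  1  1  2  3  4  4  4  4  4
 V  0  1  1  2  3  4  4  4  4  4
 A  0  1  1  2  3  4  5  5  5  5
 A  0  1  1  2  3  4  5  5  6  6
 V  0  1  1  2  3  4  5  5  6  6
dp[9][9] = 6. One LCS (by backtracking along matches): AEVVAA.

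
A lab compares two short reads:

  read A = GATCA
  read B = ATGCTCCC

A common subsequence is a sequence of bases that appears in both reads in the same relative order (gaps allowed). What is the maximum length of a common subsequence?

Let dp[i][j] be the LCS length of the first i bases of read A and the first j bases of read B. dp[i][j] = dp[i-1][j-1]+1 when the i-th and j-th bases match, else max(dp[i-1][j], dp[i][j-1]).
    ·  A  T  G  C  T  C  C  C
 ·  0  0  0  0  0  0  0  0  0
 G  0  0  0  1  1  1  1  1  1
 A  0  1  1  1  1  1  1  1  1
 T  0  1  2  2  2  2  2  2  2
 C  0  1  2  2  3  3  3  3  3
 A  0  1  2  2  3  3  3  3  3
dp[5][8] = 3. One LCS (by backtracking along matches): GTC.

3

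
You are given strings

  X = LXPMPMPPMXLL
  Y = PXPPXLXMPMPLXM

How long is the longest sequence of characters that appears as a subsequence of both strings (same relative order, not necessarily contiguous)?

7

Taking L at X[1]=Y[6]; then X at X[2]=Y[7]; then M at X[4]=Y[8]; then P at X[5]=Y[9]; then M at X[6]=Y[10]; then P at X[7]=Y[11]; then M at X[9]=Y[14] gives a common subsequence of length 7. dp[12][14] = 7 confirms this is the maximum.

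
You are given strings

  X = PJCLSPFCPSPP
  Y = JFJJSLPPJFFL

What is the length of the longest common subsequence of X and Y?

Pick J [2,1] → F [7,2] → S [10,5] → P [11,7] → P [12,8]; all 5 characters appear in both, in order. The LCS DP gives dp[12][12] = 5, so this is optimal.

5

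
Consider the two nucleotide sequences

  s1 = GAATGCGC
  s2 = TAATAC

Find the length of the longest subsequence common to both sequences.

4

Let dp[i][j] be the LCS length of the first i bases of s1 and the first j bases of s2. dp[i][j] = dp[i-1][j-1]+1 when the i-th and j-th bases match, else max(dp[i-1][j], dp[i][j-1]).
    ·  T  A  A  T  A  C
 ·  0  0  0  0  0  0  0
 G  0  0  0  0  0  0  0
 A  0  0  1  1  1  1  1
 A  0  0  1  2  2  2  2
 T  0  1  1  2  3  3  3
 G  0  1  1  2  3  3  3
 C  0  1  1  2  3  3  4
 G  0  1  1  2  3  3  4
 C  0  1  1  2  3  3  4
dp[8][6] = 4. One LCS (by backtracking along matches): AATC.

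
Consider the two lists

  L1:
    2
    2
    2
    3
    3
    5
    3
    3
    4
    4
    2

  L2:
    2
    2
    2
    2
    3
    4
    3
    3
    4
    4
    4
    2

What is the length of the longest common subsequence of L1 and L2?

Pick 2 (L1 #1, L2 #2); then 2 (L1 #2, L2 #3); then 2 (L1 #3, L2 #4); then 3 (L1 #4, L2 #5); then 3 (L1 #5, L2 #7); then 3 (L1 #7, L2 #8); then 4 (L1 #9, L2 #10); then 4 (L1 #10, L2 #11); then 2 (L1 #11, L2 #12); all 9 values appear in both, in order, and the DP table's final entry dp[11][12] is also 9, so no common subsequence is longer.

9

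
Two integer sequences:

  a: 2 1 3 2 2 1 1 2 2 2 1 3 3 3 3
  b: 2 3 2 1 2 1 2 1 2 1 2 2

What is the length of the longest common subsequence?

9

Match 2 at a[1]=b[1]; then 3 at a[3]=b[2]; then 2 at a[4]=b[3]; then 2 at a[5]=b[5]; then 1 at a[6]=b[6]; then 1 at a[7]=b[8]; then 2 at a[8]=b[9]; then 2 at a[9]=b[11]; then 2 at a[10]=b[12] — 9 values in the same relative order in both, and the DP table's final entry dp[15][12] is also 9, so no common subsequence is longer.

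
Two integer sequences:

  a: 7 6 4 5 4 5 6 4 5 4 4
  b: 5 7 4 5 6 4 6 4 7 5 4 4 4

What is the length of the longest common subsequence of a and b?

9

One common subsequence of length 9: 7 (a #1, b #2) → 4 (a #3, b #3) → 5 (a #4, b #4) → 4 (a #5, b #6) → 6 (a #7, b #7) → 4 (a #8, b #8) → 5 (a #9, b #10) → 4 (a #10, b #12) → 4 (a #11, b #13), and the DP table's final entry dp[11][13] is also 9, so no common subsequence is longer.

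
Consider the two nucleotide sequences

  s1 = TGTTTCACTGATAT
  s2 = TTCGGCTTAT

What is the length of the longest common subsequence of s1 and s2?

One common subsequence of length 8: T (s1 #4, s2 #1); then T (s1 #5, s2 #2); then C (s1 #6, s2 #3); then C (s1 #8, s2 #6); then T (s1 #9, s2 #7); then T (s1 #12, s2 #8); then A (s1 #13, s2 #9); then T (s1 #14, s2 #10). dp[14][10] = 8 confirms this is the maximum.

8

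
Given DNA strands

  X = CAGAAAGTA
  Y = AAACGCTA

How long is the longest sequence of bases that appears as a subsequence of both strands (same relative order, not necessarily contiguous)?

Pick A [2,1], A [4,2], A [5,3], G [7,5], T [8,7], A [9,8]; all 6 bases appear in both, in order, and the DP table's final entry dp[9][8] is also 6, so no common subsequence is longer.

6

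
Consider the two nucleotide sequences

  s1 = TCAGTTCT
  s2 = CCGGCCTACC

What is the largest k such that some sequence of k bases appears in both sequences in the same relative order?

Pick C (s1 #2, s2 #2) → G (s1 #4, s2 #4) → T (s1 #5, s2 #7) → C (s1 #7, s2 #10); all 4 bases appear in both, in order. Since dp[8][10] = 4, nothing longer is possible.

4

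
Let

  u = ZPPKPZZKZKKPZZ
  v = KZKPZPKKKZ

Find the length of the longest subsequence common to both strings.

8

Let dp[i][j] be the LCS length of the first i characters of u and the first j characters of v. dp[i][j] = dp[i-1][j-1]+1 when the i-th and j-th characters match, else max(dp[i-1][j], dp[i][j-1]).
    ·  K  Z  K  P  Z  P  K  K  K  Z
 ·  0  0  0  0  0  0  0  0  0  0  0
 Z  0  0  1  1  1  1  1  1  1  1  1
 P  0  0  1  1  2  2  2  2  2  2  2
 P  0  0  1  1  2  2  3  3  3  3  3
 K  0  1  1  2  2  2  3  4  4  4  4
 P  0  1  1  2  3  3  3  4  4  4  4
 Z  0  1  2  2  3  4  4  4  4  4  5
 Z  0  1  2  2  3  4  4  4  4  4  5
 K  0  1  2  3  3  4  4  5  5  5  5
 Z  0  1  2  3  3  4  4  5  5  5  6
 K  0  1  2  3  3  4  4  5  6  6  6
 K  0  1  2  3  3  4  4  5  6  7  7
 P  0  1  2  3  4  4  5  5  6  7  7
 Z  0  1  2  3  4  5  5  5  6  7  8
 Z  0  1  2  3  4  5  5  5  6  7  8
dp[14][10] = 8. One LCS (by backtracking along matches): ZKPZKKKZ.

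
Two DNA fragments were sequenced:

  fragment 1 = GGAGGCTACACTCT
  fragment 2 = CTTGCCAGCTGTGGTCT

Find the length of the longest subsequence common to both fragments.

One common subsequence of length 8: G (fragment 1 #1, fragment 2 #4), then A (fragment 1 #3, fragment 2 #7), then G (fragment 1 #4, fragment 2 #8), then G (fragment 1 #5, fragment 2 #11), then T (fragment 1 #7, fragment 2 #12), then T (fragment 1 #12, fragment 2 #15), then C (fragment 1 #13, fragment 2 #16), then T (fragment 1 #14, fragment 2 #17). dp[14][17] = 8 confirms this is the maximum.

8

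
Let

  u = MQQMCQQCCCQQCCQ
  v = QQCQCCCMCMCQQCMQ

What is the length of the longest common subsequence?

11

One common subsequence of length 11: Q (u #2, v #1) → Q (u #3, v #2) → C (u #5, v #3) → Q (u #6, v #4) → C (u #8, v #7) → C (u #9, v #9) → C (u #10, v #11) → Q (u #11, v #12) → Q (u #12, v #13) → C (u #13, v #14) → Q (u #15, v #16). dp[15][16] = 11 confirms this is the maximum.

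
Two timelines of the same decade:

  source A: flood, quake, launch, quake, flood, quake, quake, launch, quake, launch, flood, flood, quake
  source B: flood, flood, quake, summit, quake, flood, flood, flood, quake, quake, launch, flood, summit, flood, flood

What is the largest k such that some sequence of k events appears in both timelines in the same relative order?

Pick flood (source A #1, source B #2); then quake (source A #2, source B #3); then quake (source A #4, source B #5); then flood (source A #5, source B #8); then quake (source A #6, source B #9); then quake (source A #7, source B #10); then launch (source A #8, source B #11); then flood (source A #11, source B #14); then flood (source A #12, source B #15); all 9 events appear in both, in order. The LCS DP gives dp[13][15] = 9, so this is optimal.

9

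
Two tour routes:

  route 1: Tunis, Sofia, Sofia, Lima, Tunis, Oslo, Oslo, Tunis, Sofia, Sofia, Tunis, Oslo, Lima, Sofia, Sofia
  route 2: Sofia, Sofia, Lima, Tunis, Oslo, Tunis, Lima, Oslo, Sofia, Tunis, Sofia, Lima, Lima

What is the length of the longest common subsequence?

Pick Sofia at route 1[2]=route 2[1], then Sofia at route 1[3]=route 2[2], then Lima at route 1[4]=route 2[3], then Tunis at route 1[5]=route 2[4], then Oslo at route 1[6]=route 2[5], then Oslo at route 1[7]=route 2[8], then Tunis at route 1[8]=route 2[10], then Sofia at route 1[9]=route 2[11], then Lima at route 1[13]=route 2[13]; all 9 stops appear in both, in order, and the DP table's final entry dp[15][13] is also 9, so no common subsequence is longer.

9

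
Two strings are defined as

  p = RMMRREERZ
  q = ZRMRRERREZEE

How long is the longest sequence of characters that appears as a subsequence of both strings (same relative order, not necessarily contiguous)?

Match R at p[1]=q[2] → M at p[3]=q[3] → R at p[4]=q[4] → R at p[5]=q[5] → E at p[6]=q[6] → E at p[7]=q[9] → Z at p[9]=q[10] — 7 characters in the same relative order in both, and the DP table's final entry dp[9][12] is also 7, so no common subsequence is longer.

7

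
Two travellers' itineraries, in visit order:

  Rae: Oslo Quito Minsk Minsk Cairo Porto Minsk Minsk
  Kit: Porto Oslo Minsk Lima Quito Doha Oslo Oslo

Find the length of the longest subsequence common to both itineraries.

2

One common subsequence of length 2: Oslo [1,2] → Quito [2,5]. The LCS DP gives dp[8][8] = 2, so this is optimal.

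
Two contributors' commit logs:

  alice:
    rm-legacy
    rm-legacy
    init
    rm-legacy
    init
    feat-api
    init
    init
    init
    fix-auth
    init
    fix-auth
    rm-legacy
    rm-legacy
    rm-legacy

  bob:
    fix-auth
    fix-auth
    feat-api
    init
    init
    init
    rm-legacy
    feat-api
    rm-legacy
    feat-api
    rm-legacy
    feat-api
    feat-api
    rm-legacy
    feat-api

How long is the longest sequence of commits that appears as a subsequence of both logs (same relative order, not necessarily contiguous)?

7

One common subsequence of length 7: feat-api at alice[6]=bob[3], then init at alice[7]=bob[4], then init at alice[8]=bob[5], then init at alice[9]=bob[6], then rm-legacy at alice[13]=bob[9], then rm-legacy at alice[14]=bob[11], then rm-legacy at alice[15]=bob[14], and the DP table's final entry dp[15][15] is also 7, so no common subsequence is longer.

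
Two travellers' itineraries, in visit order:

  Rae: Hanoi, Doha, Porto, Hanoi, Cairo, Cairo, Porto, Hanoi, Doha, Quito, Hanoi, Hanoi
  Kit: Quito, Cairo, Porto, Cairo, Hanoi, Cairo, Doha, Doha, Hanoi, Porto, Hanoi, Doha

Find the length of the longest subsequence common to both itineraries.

6

Pick Hanoi [1,5], then Doha [2,8], then Hanoi [4,9], then Porto [7,10], then Hanoi [8,11], then Doha [9,12]; all 6 stops appear in both, in order. The LCS DP gives dp[12][12] = 6, so this is optimal.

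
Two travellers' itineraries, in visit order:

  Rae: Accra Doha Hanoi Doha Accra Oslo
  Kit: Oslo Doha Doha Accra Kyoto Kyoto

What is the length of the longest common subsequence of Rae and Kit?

Pick Doha [2,2], Doha [4,3], Accra [5,4]; all 3 stops appear in both, in order. dp[6][6] = 3 confirms this is the maximum.

3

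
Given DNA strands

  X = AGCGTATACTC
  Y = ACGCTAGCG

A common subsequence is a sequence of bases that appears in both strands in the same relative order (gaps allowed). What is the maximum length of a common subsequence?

Let dp[i][j] be the LCS length of the first i bases of X and the first j bases of Y. dp[i][j] = dp[i-1][j-1]+1 when the i-th and j-th bases match, else max(dp[i-1][j], dp[i][j-1]).
    ·  A  C  G  C  T  A  G  C  G
 ·  0  0  0  0  0  0  0  0  0  0
 A  0  1  1  1  1  1  1  1  1  1
 G  0  1  1  2  2  2  2  2  2  2
 C  0  1  2  2  3  3  3  3  3  3
 G  0  1  2  3  3  3  3  4  4  4
 T  0  1  2  3  3  4  4  4  4  4
 A  0  1  2  3  3  4  5  5  5  5
 T  0  1  2  3  3  4  5  5  5  5
 A  0  1  2  3  3  4  5  5  5  5
 C  0  1  2  3  4  4  5  5  6  6
 T  0  1  2  3  4  5  5  5  6  6
 C  0  1  2  3  4  5  5  5  6  6
dp[11][9] = 6. One LCS (by backtracking along matches): AGCTAC.

6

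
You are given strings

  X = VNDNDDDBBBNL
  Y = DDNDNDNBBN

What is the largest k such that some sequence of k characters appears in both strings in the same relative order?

7

Match N [2,3], D [3,4], N [4,5], D [5,6], B [9,8], B [10,9], N [11,10] — 7 characters in the same relative order in both. Since dp[12][10] = 7, nothing longer is possible.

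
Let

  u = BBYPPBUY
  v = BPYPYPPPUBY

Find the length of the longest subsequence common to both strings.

6

One common subsequence of length 6: B (u #1, v #1), then Y (u #3, v #5), then P (u #4, v #7), then P (u #5, v #8), then B (u #6, v #10), then Y (u #8, v #11). Since dp[8][11] = 6, nothing longer is possible.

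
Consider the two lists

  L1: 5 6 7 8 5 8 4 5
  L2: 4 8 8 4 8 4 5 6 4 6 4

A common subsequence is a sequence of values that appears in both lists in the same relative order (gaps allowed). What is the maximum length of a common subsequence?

One common subsequence of length 4: 8 [4,3]; then 8 [6,5]; then 4 [7,6]; then 5 [8,7]. dp[8][11] = 4 confirms this is the maximum.

4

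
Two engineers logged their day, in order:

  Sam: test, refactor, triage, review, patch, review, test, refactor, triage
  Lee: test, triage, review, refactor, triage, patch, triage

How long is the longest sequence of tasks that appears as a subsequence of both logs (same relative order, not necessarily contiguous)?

5

Match test at Sam[1]=Lee[1]; then refactor at Sam[2]=Lee[4]; then triage at Sam[3]=Lee[5]; then patch at Sam[5]=Lee[6]; then triage at Sam[9]=Lee[7] — 5 tasks in the same relative order in both. dp[9][7] = 5 confirms this is the maximum.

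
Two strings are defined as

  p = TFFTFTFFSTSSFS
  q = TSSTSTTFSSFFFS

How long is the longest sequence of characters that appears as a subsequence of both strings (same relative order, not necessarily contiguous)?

8

One common subsequence of length 8: T at p[1]=q[4]; then T at p[4]=q[6]; then T at p[6]=q[7]; then F at p[8]=q[8]; then S at p[9]=q[9]; then S at p[11]=q[10]; then F at p[13]=q[13]; then S at p[14]=q[14]. The LCS DP gives dp[14][14] = 8, so this is optimal.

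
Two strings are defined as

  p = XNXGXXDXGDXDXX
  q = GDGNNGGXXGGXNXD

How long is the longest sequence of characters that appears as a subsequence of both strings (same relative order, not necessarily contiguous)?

7

One common subsequence of length 7: N [2,5] → G [4,7] → X [5,8] → X [6,9] → X [8,12] → X [11,14] → D [12,15], and the DP table's final entry dp[14][15] is also 7, so no common subsequence is longer.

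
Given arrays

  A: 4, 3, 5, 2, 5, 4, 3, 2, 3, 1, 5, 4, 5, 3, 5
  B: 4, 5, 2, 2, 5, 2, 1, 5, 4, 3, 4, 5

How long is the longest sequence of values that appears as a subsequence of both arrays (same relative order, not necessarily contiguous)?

10

Pick 4 (A #1, B #1) → 5 (A #3, B #2) → 2 (A #4, B #4) → 5 (A #5, B #5) → 2 (A #8, B #6) → 1 (A #10, B #7) → 5 (A #11, B #8) → 4 (A #12, B #9) → 3 (A #14, B #10) → 5 (A #15, B #12); all 10 values appear in both, in order, and the DP table's final entry dp[15][12] is also 10, so no common subsequence is longer.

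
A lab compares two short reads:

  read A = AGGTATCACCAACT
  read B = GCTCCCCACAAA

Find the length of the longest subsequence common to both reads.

7

Pick G [2,1]; then T [4,3]; then A [5,8]; then C [7,9]; then A [8,10]; then A [11,11]; then A [12,12]; all 7 bases appear in both, in order. dp[14][12] = 7 confirms this is the maximum.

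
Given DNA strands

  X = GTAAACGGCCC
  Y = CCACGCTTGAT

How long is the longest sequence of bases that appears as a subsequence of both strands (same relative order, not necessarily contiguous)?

Let dp[i][j] be the LCS length of the first i bases of X and the first j bases of Y. dp[i][j] = dp[i-1][j-1]+1 when the i-th and j-th bases match, else max(dp[i-1][j], dp[i][j-1]).
    ·  C  C  A  C  G  C  T  T  G  A  T
 ·  0  0  0  0  0  0  0  0  0  0  0  0
 G  0  0  0  0  0  1  1  1  1  1  1  1
 T  0  0  0  0  0  1  1  2  2  2  2  2
 A  0  0  0  1  1  1  1  2  2  2  3  3
 A  0  0  0  1  1  1  1  2  2  2  3  3
 A  0  0  0  1  1  1  1  2  2  2  3  3
 C  0  1  1  1  2  2  2  2  2  2  3  3
 G  0  1  1  1  2  3  3  3  3  3  3  3
 G  0  1  1  1  2  3  3  3  3  4  4  4
 C  0  1  2  2  2  3  4  4  4  4  4  4
 C  0  1  2  2  3  3  4  4  4  4  4  4
 C  0  1  2  2  3  3  4  4  4  4  4  4
dp[11][11] = 4. One LCS (by backtracking along matches): ACGG.

4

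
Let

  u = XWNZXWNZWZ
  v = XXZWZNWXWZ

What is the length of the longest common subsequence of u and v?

6

Let dp[i][j] be the LCS length of the first i characters of u and the first j characters of v. dp[i][j] = dp[i-1][j-1]+1 when the i-th and j-th characters match, else max(dp[i-1][j], dp[i][j-1]).
    ·  X  X  Z  W  Z  N  W  X  W  Z
 ·  0  0  0  0  0  0  0  0  0  0  0
 X  0  1  1  1  1  1  1  1  1  1  1
 W  0  1  1  1  2  2  2  2  2  2  2
 N  0  1  1  1  2  2  3  3  3  3  3
 Z  0  1  1  2  2  3  3  3  3  3  4
 X  0  1  2  2  2  3  3  3  4  4  4
 W  0  1  2  2  3  3  3  4  4  5  5
 N  0  1  2  2  3  3  4  4  4  5  5
 Z  0  1  2  3  3  4  4  4  4  5  6
 W  0  1  2  3  4  4  4  5  5  5  6
 Z  0  1  2  3  4  5  5  5  5  5  6
dp[10][10] = 6. One LCS (by backtracking along matches): XWNXWZ.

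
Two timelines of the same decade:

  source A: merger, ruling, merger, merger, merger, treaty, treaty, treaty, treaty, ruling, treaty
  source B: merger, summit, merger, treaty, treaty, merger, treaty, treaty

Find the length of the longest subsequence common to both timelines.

Pick merger at source A[1]=source B[1] → merger at source A[5]=source B[3] → treaty at source A[6]=source B[4] → treaty at source A[7]=source B[5] → treaty at source A[9]=source B[7] → treaty at source A[11]=source B[8]; all 6 events appear in both, in order. Since dp[11][8] = 6, nothing longer is possible.

6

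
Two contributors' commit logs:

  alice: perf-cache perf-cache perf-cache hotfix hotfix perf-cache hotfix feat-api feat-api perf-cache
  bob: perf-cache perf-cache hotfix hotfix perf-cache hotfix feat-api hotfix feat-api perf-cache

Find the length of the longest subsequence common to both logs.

9

Taking perf-cache (alice #2, bob #1), then perf-cache (alice #3, bob #2), then hotfix (alice #4, bob #3), then hotfix (alice #5, bob #4), then perf-cache (alice #6, bob #5), then hotfix (alice #7, bob #6), then feat-api (alice #8, bob #7), then feat-api (alice #9, bob #9), then perf-cache (alice #10, bob #10) gives a common subsequence of length 9. dp[10][10] = 9 confirms this is the maximum.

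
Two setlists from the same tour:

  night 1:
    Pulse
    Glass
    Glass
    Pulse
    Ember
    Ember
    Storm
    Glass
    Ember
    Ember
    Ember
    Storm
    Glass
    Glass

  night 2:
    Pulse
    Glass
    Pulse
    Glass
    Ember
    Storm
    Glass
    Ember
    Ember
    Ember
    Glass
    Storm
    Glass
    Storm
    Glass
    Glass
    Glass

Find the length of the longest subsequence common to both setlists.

Pick Pulse [1,1] → Glass [2,2] → Glass [3,4] → Ember [6,5] → Storm [7,6] → Glass [8,7] → Ember [9,8] → Ember [10,9] → Ember [11,10] → Storm [12,14] → Glass [13,16] → Glass [14,17]; all 12 songs appear in both, in order. Since dp[14][17] = 12, nothing longer is possible.

12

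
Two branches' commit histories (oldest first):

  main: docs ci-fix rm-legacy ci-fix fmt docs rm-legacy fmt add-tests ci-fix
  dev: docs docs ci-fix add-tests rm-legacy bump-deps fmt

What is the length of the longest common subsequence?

4

Taking docs (main #1, dev #2) → ci-fix (main #2, dev #3) → rm-legacy (main #3, dev #5) → fmt (main #8, dev #7) gives a common subsequence of length 4. Since dp[10][7] = 4, nothing longer is possible.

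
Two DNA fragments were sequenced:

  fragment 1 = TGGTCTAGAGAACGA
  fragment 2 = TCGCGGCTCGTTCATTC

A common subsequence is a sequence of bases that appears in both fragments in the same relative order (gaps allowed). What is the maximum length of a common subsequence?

8

Pick T at fragment 1[1]=fragment 2[1], then G at fragment 1[2]=fragment 2[5], then G at fragment 1[3]=fragment 2[6], then T at fragment 1[4]=fragment 2[8], then C at fragment 1[5]=fragment 2[9], then T at fragment 1[6]=fragment 2[12], then A at fragment 1[7]=fragment 2[14], then C at fragment 1[13]=fragment 2[17]; all 8 bases appear in both, in order. dp[15][17] = 8 confirms this is the maximum.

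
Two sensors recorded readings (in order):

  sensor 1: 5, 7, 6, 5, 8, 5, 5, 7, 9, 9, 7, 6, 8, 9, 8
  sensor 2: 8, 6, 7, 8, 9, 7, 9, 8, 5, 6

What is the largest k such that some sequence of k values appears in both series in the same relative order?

Match 7 (sensor 1 #2, sensor 2 #3), then 8 (sensor 1 #5, sensor 2 #4), then 9 (sensor 1 #10, sensor 2 #5), then 7 (sensor 1 #11, sensor 2 #6), then 9 (sensor 1 #14, sensor 2 #7), then 8 (sensor 1 #15, sensor 2 #8) — 6 values in the same relative order in both. Since dp[15][10] = 6, nothing longer is possible.

6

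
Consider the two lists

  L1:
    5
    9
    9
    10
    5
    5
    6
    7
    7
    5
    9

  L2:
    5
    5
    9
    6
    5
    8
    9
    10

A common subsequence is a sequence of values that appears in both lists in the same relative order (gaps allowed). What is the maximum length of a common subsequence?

5

Let dp[i][j] be the LCS length of the first i values of L1 and the first j values of L2. dp[i][j] = dp[i-1][j-1]+1 when the i-th and j-th values match, else max(dp[i-1][j], dp[i][j-1]).
    ·  5  5  9  6  5  8  9 10
 ·  0  0  0  0  0  0  0  0  0
 5  0  1  1  1  1  1  1  1  1
 9  0  1  1  2  2  2  2  2  2
 9  0  1  1  2  2  2  2  3  3
10  0  1  1  2  2  2  2  3  4
 5  0  1  2  2  2  3  3  3  4
 5  0  1  2  2  2  3  3  3  4
 6  0  1  2  2  3  3  3  3  4
 7  0  1  2  2  3  3  3  3  4
 7  0  1  2  2  3  3  3  3  4
 5  0  1  2  2  3  4  4  4  4
 9  0  1  2  3  3  4  4  5  5
dp[11][8] = 5. One LCS (by backtracking along matches): 5, 9, 6, 5, 9.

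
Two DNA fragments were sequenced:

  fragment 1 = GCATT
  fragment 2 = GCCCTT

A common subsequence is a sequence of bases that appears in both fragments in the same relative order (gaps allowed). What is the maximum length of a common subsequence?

4

Taking G (fragment 1 #1, fragment 2 #1), C (fragment 1 #2, fragment 2 #4), T (fragment 1 #4, fragment 2 #5), T (fragment 1 #5, fragment 2 #6) gives a common subsequence of length 4, and the DP table's final entry dp[5][6] is also 4, so no common subsequence is longer.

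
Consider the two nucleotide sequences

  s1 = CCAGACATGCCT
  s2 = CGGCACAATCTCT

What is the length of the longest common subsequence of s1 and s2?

9

One common subsequence of length 9: C [1,1], C [2,4], A [3,5], A [5,7], A [7,8], T [8,9], C [10,10], C [11,12], T [12,13]. dp[12][13] = 9 confirms this is the maximum.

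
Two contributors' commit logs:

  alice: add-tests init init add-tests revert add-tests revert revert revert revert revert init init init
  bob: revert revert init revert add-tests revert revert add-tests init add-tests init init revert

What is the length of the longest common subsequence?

8

Taking init (alice #3, bob #3), revert (alice #5, bob #4), add-tests (alice #6, bob #5), revert (alice #7, bob #6), revert (alice #8, bob #7), init (alice #12, bob #9), init (alice #13, bob #11), init (alice #14, bob #12) gives a common subsequence of length 8. Since dp[14][13] = 8, nothing longer is possible.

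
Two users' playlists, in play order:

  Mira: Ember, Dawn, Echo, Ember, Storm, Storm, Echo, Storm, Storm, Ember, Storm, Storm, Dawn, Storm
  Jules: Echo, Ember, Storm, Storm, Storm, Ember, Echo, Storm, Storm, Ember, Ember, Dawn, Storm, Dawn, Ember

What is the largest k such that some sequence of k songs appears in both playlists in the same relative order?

10

Match Echo (Mira #3, Jules #1) → Ember (Mira #4, Jules #2) → Storm (Mira #5, Jules #4) → Storm (Mira #6, Jules #5) → Echo (Mira #7, Jules #7) → Storm (Mira #8, Jules #8) → Storm (Mira #9, Jules #9) → Ember (Mira #10, Jules #11) → Storm (Mira #12, Jules #13) → Dawn (Mira #13, Jules #14) — 10 songs in the same relative order in both. The LCS DP gives dp[14][15] = 10, so this is optimal.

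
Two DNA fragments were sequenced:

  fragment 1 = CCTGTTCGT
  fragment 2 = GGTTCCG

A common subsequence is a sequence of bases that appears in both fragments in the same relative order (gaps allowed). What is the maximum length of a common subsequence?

5

Let dp[i][j] be the LCS length of the first i bases of fragment 1 and the first j bases of fragment 2. dp[i][j] = dp[i-1][j-1]+1 when the i-th and j-th bases match, else max(dp[i-1][j], dp[i][j-1]).
    ·  G  G  T  T  C  C  G
 ·  0  0  0  0  0  0  0  0
 C  0  0  0  0  0  1  1  1
 C  0  0  0  0  0  1  2  2
 T  0  0  0  1  1  1  2  2
 G  0  1  1  1  1  1  2  3
 T  0  1  1  2  2  2  2  3
 T  0  1  1  2  3  3  3  3
 C  0  1  1  2  3  4  4  4
 G  0  1  2  2  3  4  4  5
 T  0  1  2  3  3  4  4  5
dp[9][7] = 5. One LCS (by backtracking along matches): GTTCG.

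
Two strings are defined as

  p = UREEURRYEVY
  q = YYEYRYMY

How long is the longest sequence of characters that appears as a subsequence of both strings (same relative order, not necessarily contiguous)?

4

One common subsequence of length 4: E at p[3]=q[3] → R at p[7]=q[5] → Y at p[8]=q[6] → Y at p[11]=q[8]. Since dp[11][8] = 4, nothing longer is possible.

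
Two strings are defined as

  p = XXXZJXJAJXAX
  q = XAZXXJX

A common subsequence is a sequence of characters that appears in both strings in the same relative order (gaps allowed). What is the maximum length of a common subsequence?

5

Let dp[i][j] be the LCS length of the first i characters of p and the first j characters of q. dp[i][j] = dp[i-1][j-1]+1 when the i-th and j-th characters match, else max(dp[i-1][j], dp[i][j-1]).
    ·  X  A  Z  X  X  J  X
 ·  0  0  0  0  0  0  0  0
 X  0  1  1  1  1  1  1  1
 X  0  1  1  1  2  2  2  2
 X  0  1  1  1  2  3  3  3
 Z  0  1  1  2  2  3  3  3
 J  0  1  1  2  2  3  4  4
 X  0  1  1  2  3  3  4  5
 J  0  1  1  2  3  3  4  5
 A  0  1  2  2  3  3  4  5
 J  0  1  2  2  3  3  4  5
 X  0  1  2  2  3  4  4  5
 A  0  1  2  2  3  4  4  5
 X  0  1  2  2  3  4  4  5
dp[12][7] = 5. One LCS (by backtracking along matches): XXXJX.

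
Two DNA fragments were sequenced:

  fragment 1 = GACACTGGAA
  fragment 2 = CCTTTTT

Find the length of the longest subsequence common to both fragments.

3

Taking C at fragment 1[3]=fragment 2[1], then C at fragment 1[5]=fragment 2[2], then T at fragment 1[6]=fragment 2[7] gives a common subsequence of length 3. dp[10][7] = 3 confirms this is the maximum.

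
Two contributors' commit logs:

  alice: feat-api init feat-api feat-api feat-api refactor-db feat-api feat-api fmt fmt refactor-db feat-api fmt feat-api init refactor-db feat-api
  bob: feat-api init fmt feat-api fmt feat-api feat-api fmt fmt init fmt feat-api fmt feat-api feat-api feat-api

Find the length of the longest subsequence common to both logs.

11

One common subsequence of length 11: feat-api (alice #1, bob #1), init (alice #2, bob #2), feat-api (alice #3, bob #4), feat-api (alice #4, bob #6), feat-api (alice #5, bob #7), fmt (alice #9, bob #9), fmt (alice #10, bob #11), feat-api (alice #12, bob #12), fmt (alice #13, bob #13), feat-api (alice #14, bob #15), feat-api (alice #17, bob #16), and the DP table's final entry dp[17][16] is also 11, so no common subsequence is longer.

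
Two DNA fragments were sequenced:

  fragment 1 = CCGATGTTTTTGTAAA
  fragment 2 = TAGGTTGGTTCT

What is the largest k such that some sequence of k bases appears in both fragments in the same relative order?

7

Taking G at fragment 1[3]=fragment 2[3] → G at fragment 1[6]=fragment 2[4] → T at fragment 1[7]=fragment 2[5] → T at fragment 1[8]=fragment 2[6] → T at fragment 1[9]=fragment 2[9] → T at fragment 1[10]=fragment 2[10] → T at fragment 1[13]=fragment 2[12] gives a common subsequence of length 7. dp[16][12] = 7 confirms this is the maximum.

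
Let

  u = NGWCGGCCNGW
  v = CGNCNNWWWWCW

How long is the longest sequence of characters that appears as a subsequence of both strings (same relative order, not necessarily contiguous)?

Let dp[i][j] be the LCS length of the first i characters of u and the first j characters of v. dp[i][j] = dp[i-1][j-1]+1 when the i-th and j-th characters match, else max(dp[i-1][j], dp[i][j-1]).
    ·  C  G  N  C  N  N  W  W  W  W  C  W
 ·  0  0  0  0  0  0  0  0  0  0  0  0  0
 N  0  0  0  1  1  1  1  1  1  1  1  1  1
 G  0  0  1  1  1  1  1  1  1  1  1  1  1
 W  0  0  1  1  1  1  1  2  2  2  2  2  2
 C  0  1  1  1  2  2  2  2  2  2  2  3  3
 G  0  1  2  2  2  2  2  2  2  2  2  3  3
 G  0  1  2  2  2  2  2  2  2  2  2  3  3
 C  0  1  2  2  3  3  3  3  3  3  3  3  3
 C  0  1  2  2  3  3  3  3  3  3  3  4  4
 N  0  1  2  3  3  4  4  4  4  4  4  4  4
 G  0  1  2  3  3  4  4  4  4  4  4  4  4
 W  0  1  2  3  3  4  4  5  5  5  5  5  5
dp[11][12] = 5. One LCS (by backtracking along matches): CGCCW.

5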